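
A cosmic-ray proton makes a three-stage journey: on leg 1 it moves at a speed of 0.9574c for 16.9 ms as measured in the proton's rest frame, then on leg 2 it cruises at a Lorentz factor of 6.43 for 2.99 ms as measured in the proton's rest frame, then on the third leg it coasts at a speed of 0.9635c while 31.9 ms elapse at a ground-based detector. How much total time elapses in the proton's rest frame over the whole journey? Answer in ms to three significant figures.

τ = 28.4 ms

Leg 1: 16.9 ms is already measured in the proton's rest frame.
Leg 2: 2.99 ms is already measured in the proton's rest frame.
Leg 3: γ = 1/√(1 − 0.9635²) = 1/√0.07167 = 3.735; τ_3 = 31.9/3.735 = 8.540 ms.
Total: 16.90 + 2.990 + 8.540 ms.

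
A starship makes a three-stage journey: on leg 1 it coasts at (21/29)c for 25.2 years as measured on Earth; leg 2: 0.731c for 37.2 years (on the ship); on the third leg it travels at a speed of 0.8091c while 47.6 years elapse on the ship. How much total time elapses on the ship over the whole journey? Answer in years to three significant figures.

τ = 102 years

Leg 1: γ = 1/√(1 − (21/29)²) = 29/20 = 1.450; τ_1 = 25.2/1.450 = 17.38 years.
Leg 2: 37.2 years is already measured on the ship.
Leg 3: 47.6 years is already measured on the ship.
Total: 17.38 + 37.20 + 47.60 years.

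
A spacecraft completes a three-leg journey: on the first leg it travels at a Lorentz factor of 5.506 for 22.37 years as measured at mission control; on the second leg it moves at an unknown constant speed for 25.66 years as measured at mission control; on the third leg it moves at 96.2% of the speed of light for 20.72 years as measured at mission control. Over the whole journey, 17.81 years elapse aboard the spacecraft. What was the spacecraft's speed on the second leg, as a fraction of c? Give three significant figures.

Leg 1: γ = 5.506; τ_1 = 22.37/5.506 = 4.063 years.
Leg 2: speed unknown; τ_2 = 25.66/γ_2.
Leg 3: β = 0.962; γ = 1/√(1 − 0.962²) = 1/√0.07456 = 3.662; τ_3 = 20.72/3.662 = 5.658 years.
Total proper time: 4.063 + τ_2 + 5.658 = 17.81, so τ_2 = 17.81 − 9.720 = 8.090 years.
γ_2 = 25.66/8.090 = 3.172; β = √(1 − 1/γ²) = √0.9006.

β = 0.949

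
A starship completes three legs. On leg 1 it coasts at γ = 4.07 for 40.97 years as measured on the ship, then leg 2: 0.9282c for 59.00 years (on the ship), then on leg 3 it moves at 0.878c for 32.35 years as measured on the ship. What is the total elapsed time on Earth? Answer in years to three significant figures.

Δt = 393 years

Leg 1: γ = 4.07; Δt_1 = 4.070 × 40.97 = 166.7 years.
Leg 2: γ = 1/√(1 − 0.9282²) = 1/√0.1384 = 2.688; Δt_2 = 2.688 × 59.00 = 158.6 years.
Leg 3: γ = 1/√(1 − 0.878²) = 1/√0.2291 = 2.089; Δt_3 = 2.089 × 32.35 = 67.58 years.
Total: 166.7 + 158.6 + 67.58 years.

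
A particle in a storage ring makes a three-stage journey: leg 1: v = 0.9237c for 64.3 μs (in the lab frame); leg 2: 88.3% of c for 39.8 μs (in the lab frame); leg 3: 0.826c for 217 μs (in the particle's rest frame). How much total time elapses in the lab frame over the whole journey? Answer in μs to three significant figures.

Δt = 489 μs

Leg 1: 64.3 μs is already measured in the lab frame.
Leg 2: 39.8 μs is already measured in the lab frame.
Leg 3: γ = 1/√(1 − 0.826²) = 1/√0.3177 = 1.774; Δt_3 = 1.774 × 217 = 385.0 μs.
Total: 64.30 + 39.80 + 385.0 μs.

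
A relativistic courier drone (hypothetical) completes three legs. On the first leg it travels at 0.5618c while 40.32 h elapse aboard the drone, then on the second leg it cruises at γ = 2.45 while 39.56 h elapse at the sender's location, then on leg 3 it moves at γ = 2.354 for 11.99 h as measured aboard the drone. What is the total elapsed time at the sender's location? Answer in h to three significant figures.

Δt = 117 h

Leg 1: γ = 1/√(1 − 0.5618²) = 1/√0.6844 = 1.209; Δt_1 = 1.209 × 40.32 = 48.74 h.
Leg 2: 39.56 h is already measured at the sender's location.
Leg 3: γ = 2.354; Δt_3 = 2.354 × 11.99 = 28.22 h.
Total: 48.74 + 39.56 + 28.22 h.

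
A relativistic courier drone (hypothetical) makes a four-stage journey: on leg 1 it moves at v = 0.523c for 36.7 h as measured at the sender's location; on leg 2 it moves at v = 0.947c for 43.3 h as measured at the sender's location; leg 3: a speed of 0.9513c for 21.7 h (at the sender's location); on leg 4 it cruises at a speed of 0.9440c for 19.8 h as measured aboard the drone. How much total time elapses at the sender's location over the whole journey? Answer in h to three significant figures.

Leg 1: 36.7 h is already measured at the sender's location.
Leg 2: 43.3 h is already measured at the sender's location.
Leg 3: 21.7 h is already measured at the sender's location.
Leg 4: γ = 1/√(1 − 0.9440²) = 1/√0.1089 = 3.031; Δt_4 = 3.031 × 19.8 = 60.01 h.
Total: 36.70 + 43.30 + 21.70 + 60.01 h.

Δt = 162 h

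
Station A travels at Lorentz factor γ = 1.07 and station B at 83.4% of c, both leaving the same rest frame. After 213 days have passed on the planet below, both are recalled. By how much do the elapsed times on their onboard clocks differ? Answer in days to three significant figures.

A: γ = 1.07; τ_A = 213/1.070 = 199.1 days.
B: β = 0.834; γ = 1/√(1 − 0.834²) = 1/√0.3044 = 1.812; τ_B = 213/1.812 = 117.5 days.

|τ_A − τ_B| = 81.5 days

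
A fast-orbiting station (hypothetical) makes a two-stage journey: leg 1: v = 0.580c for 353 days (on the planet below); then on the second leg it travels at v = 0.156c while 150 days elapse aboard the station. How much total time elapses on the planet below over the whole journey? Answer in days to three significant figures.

Leg 1: 353 days is already measured on the planet below.
Leg 2: γ = 1/√(1 − 0.156²) = 1/√0.9757 = 1.012; Δt_2 = 1.012 × 150 = 151.9 days.
Total: 353.0 + 151.9 days.

Δt = 505 days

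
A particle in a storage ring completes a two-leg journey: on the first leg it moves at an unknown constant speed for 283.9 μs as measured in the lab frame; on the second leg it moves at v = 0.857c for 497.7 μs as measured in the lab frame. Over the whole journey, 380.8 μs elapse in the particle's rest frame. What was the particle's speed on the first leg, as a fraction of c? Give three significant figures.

β = 0.899

Leg 1: speed unknown; τ_1 = 283.9/γ_1.
Leg 2: γ = 1/√(1 − 0.857²) = 1/√0.2656 = 1.941; τ_2 = 497.7/1.941 = 256.5 μs.
Total proper time: τ_1 + 256.5 = 380.8, so τ_1 = 380.8 − 256.5 = 124.3 μs.
γ_1 = 283.9/124.3 = 2.283; β = √(1 − 1/γ²) = √0.8082.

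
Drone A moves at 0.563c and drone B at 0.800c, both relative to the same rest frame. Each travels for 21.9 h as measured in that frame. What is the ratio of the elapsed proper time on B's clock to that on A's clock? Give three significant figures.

τ_B/τ_A = 0.726

A: γ = 1/√(1 − 0.563²) = 1/√0.6830 = 1.210. B: γ = 1/√(1 − 0.800²) = 5/3 ≈ 1.667.
τ_A/τ_B = γ_B/γ_A = 1.667/1.210 = 1.377, so τ_B/τ_A = 0.7260.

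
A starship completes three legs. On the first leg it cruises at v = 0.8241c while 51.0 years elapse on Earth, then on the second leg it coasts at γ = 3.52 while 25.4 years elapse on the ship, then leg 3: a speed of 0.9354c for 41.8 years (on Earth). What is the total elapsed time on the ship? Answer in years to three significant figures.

Leg 1: γ = 1/√(1 − 0.8241²) = 1/√0.3209 = 1.765; τ_1 = 51.0/1.765 = 28.89 years.
Leg 2: 25.4 years is already measured on the ship.
Leg 3: γ = 1/√(1 − 0.9354²) = 1/√0.1250 = 2.828; τ_3 = 41.8/2.828 = 14.78 years.
Total: 28.89 + 25.40 + 14.78 years.

τ = 69.1 years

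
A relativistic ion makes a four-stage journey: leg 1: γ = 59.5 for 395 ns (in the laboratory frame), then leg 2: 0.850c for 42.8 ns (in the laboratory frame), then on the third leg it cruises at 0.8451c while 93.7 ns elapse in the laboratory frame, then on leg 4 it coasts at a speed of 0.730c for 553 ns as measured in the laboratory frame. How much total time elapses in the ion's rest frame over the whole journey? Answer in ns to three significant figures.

Leg 1: γ = 59.5; τ_1 = 395/59.50 = 6.639 ns.
Leg 2: γ = 1/√(1 − 0.850²) = 1/√0.2775 = 1.898; τ_2 = 42.8/1.898 = 22.55 ns.
Leg 3: γ = 1/√(1 − 0.8451²) = 1/√0.2858 = 1.871; τ_3 = 93.7/1.871 = 50.09 ns.
Leg 4: γ = 1/√(1 − 0.730²) = 1/√0.4671 = 1.463; τ_4 = 553/1.463 = 377.9 ns.
Total: 6.639 + 22.55 + 50.09 + 377.9 ns.

τ = 457 ns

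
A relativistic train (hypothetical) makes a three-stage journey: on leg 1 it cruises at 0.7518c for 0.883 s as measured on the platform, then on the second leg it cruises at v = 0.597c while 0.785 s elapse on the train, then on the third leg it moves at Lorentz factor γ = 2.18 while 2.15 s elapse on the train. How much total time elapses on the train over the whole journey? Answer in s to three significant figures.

τ = 3.52 s

Leg 1: γ = 1/√(1 − 0.7518²) = 1/√0.4348 = 1.517; τ_1 = 0.883/1.517 = 0.5822 s.
Leg 2: 0.785 s is already measured on the train.
Leg 3: 2.15 s is already measured on the train.
Total: 0.5822 + 0.7850 + 2.150 s.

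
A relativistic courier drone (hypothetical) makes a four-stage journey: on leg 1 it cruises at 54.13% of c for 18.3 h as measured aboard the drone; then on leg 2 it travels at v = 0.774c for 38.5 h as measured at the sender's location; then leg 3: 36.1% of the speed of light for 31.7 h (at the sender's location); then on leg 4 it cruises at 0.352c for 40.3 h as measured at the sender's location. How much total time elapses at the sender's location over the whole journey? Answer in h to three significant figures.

Δt = 132 h

Leg 1: β = 0.5413; γ = 1/√(1 − 0.5413²) = 1/√0.7070 = 1.189; Δt_1 = 1.189 × 18.3 = 21.76 h.
Leg 2: 38.5 h is already measured at the sender's location.
Leg 3: 31.7 h is already measured at the sender's location.
Leg 4: 40.3 h is already measured at the sender's location.
Total: 21.76 + 38.50 + 31.70 + 40.30 h.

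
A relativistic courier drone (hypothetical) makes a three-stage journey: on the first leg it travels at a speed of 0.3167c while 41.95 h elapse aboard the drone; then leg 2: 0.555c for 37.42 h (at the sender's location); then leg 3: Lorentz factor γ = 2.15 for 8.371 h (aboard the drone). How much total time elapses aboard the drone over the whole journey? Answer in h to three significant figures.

τ = 81.4 h

Leg 1: 41.95 h is already measured aboard the drone.
Leg 2: γ = 1/√(1 − 0.555²) = 1/√0.6920 = 1.202; τ_2 = 37.42/1.202 = 31.13 h.
Leg 3: 8.371 h is already measured aboard the drone.
Total: 41.95 + 31.13 + 8.371 h.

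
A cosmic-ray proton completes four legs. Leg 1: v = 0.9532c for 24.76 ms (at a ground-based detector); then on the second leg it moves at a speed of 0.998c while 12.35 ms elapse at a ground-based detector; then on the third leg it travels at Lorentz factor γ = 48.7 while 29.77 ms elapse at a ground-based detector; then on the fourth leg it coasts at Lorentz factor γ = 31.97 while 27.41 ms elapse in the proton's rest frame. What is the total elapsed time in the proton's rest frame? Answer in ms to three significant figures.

Leg 1: γ = 1/√(1 − 0.9532²) = 1/√0.09141 = 3.308; τ_1 = 24.76/3.308 = 7.486 ms.
Leg 2: γ = 1/√(1 − 0.998²) = 1/√0.003996 = 15.82; τ_2 = 12.35/15.82 = 0.7807 ms.
Leg 3: γ = 48.7; τ_3 = 29.77/48.70 = 0.6113 ms.
Leg 4: 27.41 ms is already measured in the proton's rest frame.
Total: 7.486 + 0.7807 + 0.6113 + 27.41 ms.

τ = 36.3 ms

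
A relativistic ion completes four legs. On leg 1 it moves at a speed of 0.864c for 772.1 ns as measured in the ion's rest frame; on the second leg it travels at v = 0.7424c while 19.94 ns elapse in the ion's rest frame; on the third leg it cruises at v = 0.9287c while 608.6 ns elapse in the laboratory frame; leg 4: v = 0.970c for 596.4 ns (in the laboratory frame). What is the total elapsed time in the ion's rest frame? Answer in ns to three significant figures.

τ = 1160 ns

Leg 1: 772.1 ns is already measured in the ion's rest frame.
Leg 2: 19.94 ns is already measured in the ion's rest frame.
Leg 3: γ = 1/√(1 − 0.9287²) = 1/√0.1375 = 2.697; τ_3 = 608.6/2.697 = 225.7 ns.
Leg 4: γ = 1/√(1 − 0.970²) = 1/√0.05910 = 4.113; τ_4 = 596.4/4.113 = 145.0 ns.
Total: 772.1 + 19.94 + 225.7 + 145.0 ns.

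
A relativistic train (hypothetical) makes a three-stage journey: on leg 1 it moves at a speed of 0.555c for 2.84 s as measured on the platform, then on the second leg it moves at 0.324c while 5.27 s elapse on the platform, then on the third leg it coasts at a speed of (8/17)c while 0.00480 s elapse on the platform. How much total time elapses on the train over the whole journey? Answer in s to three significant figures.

Leg 1: γ = 1/√(1 − 0.555²) = 1/√0.6920 = 1.202; τ_1 = 2.84/1.202 = 2.362 s.
Leg 2: γ = 1/√(1 − 0.324²) = 1/√0.8950 = 1.057; τ_2 = 5.27/1.057 = 4.986 s.
Leg 3: γ = 1/√(1 − (8/17)²) = 17/15 ≈ 1.133; τ_3 = 0.00480/1.133 = 0.004235 s.
Total: 2.362 + 4.986 + 0.004235 s.

τ = 7.35 s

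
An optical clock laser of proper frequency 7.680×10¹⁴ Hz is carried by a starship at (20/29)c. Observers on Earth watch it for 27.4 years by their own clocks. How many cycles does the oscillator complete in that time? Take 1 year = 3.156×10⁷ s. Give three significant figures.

γ = 1/√(1 − (20/29)²) = 29/21 ≈ 1.381
During 27.4 years of lab time, the oscillator's proper time advances by τ = Δt/γ = 27.4/1.381 = 19.84 years = 6.262×10⁸ s.
N = f × τ = 7.680×10¹⁴ × 6.262×10⁸ = 4.809×10²³.

N = 4.81×10²³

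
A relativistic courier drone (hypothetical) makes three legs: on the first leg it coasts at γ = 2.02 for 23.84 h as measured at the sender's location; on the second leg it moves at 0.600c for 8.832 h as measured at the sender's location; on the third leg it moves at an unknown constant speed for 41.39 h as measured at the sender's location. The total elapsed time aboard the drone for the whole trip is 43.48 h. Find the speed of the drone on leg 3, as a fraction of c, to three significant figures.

β = 0.804

Leg 1: γ = 2.02; τ_1 = 23.84/2.020 = 11.80 h.
Leg 2: γ = 1/√(1 − 0.600²) = 5/4 = 1.250; τ_2 = 8.832/1.250 = 7.066 h.
Leg 3: speed unknown; τ_3 = 41.39/γ_3.
Total proper time: 11.80 + 7.066 + τ_3 = 43.48, so τ_3 = 43.48 − 18.87 = 24.61 h.
γ_3 = 41.39/24.61 = 1.682; β = √(1 − 1/γ²) = √0.6464.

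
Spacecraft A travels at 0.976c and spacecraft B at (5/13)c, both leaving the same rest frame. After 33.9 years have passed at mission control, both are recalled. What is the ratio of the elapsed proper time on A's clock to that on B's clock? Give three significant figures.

A: γ = 1/√(1 − 0.976²) = 1/√0.04742 = 4.592. B: γ = 1/√(1 − (5/13)²) = 13/12 ≈ 1.083.
τ_A/τ_B = γ_B/γ_A = 1.083/4.592 = 0.2359, so τ_A/τ_B = 0.2359.

τ_A/τ_B = 0.236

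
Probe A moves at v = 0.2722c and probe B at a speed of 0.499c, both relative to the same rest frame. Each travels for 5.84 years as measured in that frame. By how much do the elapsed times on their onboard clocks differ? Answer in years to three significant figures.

A: γ = 1/√(1 − 0.2722²) = 1/√0.9259 = 1.039; τ_A = 5.84/1.039 = 5.619 years.
B: γ = 1/√(1 − 0.499²) = 1/√0.7510 = 1.154; τ_B = 5.84/1.154 = 5.061 years.

|τ_A − τ_B| = 0.559 years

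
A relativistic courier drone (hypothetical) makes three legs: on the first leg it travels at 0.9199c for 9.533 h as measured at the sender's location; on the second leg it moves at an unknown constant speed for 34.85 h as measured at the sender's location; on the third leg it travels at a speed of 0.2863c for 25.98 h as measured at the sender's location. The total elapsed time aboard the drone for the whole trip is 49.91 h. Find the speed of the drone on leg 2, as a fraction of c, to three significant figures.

β = 0.792

Leg 1: γ = 1/√(1 − 0.9199²) = 1/√0.1538 = 2.550; τ_1 = 9.533/2.550 = 3.738 h.
Leg 2: speed unknown; τ_2 = 34.85/γ_2.
Leg 3: γ = 1/√(1 − 0.2863²) = 1/√0.9180 = 1.044; τ_3 = 25.98/1.044 = 24.89 h.
Total proper time: 3.738 + τ_2 + 24.89 = 49.91, so τ_2 = 49.91 − 28.63 = 21.28 h.
γ_2 = 34.85/21.28 = 1.638; β = √(1 − 1/γ²) = √0.6272.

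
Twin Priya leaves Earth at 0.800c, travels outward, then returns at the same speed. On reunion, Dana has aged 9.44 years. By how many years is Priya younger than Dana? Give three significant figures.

γ = 1/√(1 − 0.800²) = 5/3 ≈ 1.667
Priya's elapsed proper time: τ = 9.44/1.667 = 5.664 years.
Age gap = Δt − τ = 9.44 − 5.664 years.

Δt − τ = 3.78 years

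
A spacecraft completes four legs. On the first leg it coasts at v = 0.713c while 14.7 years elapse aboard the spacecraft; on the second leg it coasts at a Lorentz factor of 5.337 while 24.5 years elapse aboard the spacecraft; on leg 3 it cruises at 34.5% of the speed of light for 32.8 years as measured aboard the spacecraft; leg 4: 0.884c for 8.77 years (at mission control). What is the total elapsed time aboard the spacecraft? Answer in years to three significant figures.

Leg 1: 14.7 years is already measured aboard the spacecraft.
Leg 2: 24.5 years is already measured aboard the spacecraft.
Leg 3: 32.8 years is already measured aboard the spacecraft.
Leg 4: γ = 1/√(1 − 0.884²) = 1/√0.2185 = 2.139; τ_4 = 8.77/2.139 = 4.100 years.
Total: 14.70 + 24.50 + 32.80 + 4.100 years.

τ = 76.1 years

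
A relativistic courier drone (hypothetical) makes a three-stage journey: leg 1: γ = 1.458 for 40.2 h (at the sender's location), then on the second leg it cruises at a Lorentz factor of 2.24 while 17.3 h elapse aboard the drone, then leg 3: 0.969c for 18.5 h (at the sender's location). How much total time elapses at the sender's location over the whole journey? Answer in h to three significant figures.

Leg 1: 40.2 h is already measured at the sender's location.
Leg 2: γ = 2.24; Δt_2 = 2.240 × 17.3 = 38.75 h.
Leg 3: 18.5 h is already measured at the sender's location.
Total: 40.20 + 38.75 + 18.50 h.

Δt = 97.5 h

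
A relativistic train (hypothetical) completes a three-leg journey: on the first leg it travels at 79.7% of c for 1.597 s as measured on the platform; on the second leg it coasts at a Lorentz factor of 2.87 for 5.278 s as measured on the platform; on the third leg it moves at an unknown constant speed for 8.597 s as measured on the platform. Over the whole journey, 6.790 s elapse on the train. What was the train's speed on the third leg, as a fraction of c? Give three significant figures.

Leg 1: β = 0.797; γ = 1/√(1 − 0.797²) = 1/√0.3648 = 1.656; τ_1 = 1.597/1.656 = 0.9646 s.
Leg 2: γ = 2.87; τ_2 = 5.278/2.870 = 1.839 s.
Leg 3: speed unknown; τ_3 = 8.597/γ_3.
Total proper time: 0.9646 + 1.839 + τ_3 = 6.790, so τ_3 = 6.790 − 2.804 = 3.986 s.
γ_3 = 8.597/3.986 = 2.157; β = √(1 − 1/γ²) = √0.7850.

β = 0.886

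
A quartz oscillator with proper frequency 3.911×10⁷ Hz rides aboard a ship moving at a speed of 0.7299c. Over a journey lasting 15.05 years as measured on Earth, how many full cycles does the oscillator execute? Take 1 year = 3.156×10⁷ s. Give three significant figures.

γ = 1/√(1 − 0.7299²) = 1/√0.4672 = 1.463
The oscillator's own cycle count is N = f × τ where τ is the proper time on the ship. τ = Δt/γ = 15.05/1.463 = 10.29 years = 3.247×10⁸ s.
N = 3.911×10⁷ × 3.247×10⁸ = 1.270×10¹⁶.

N = 1.27×10¹⁶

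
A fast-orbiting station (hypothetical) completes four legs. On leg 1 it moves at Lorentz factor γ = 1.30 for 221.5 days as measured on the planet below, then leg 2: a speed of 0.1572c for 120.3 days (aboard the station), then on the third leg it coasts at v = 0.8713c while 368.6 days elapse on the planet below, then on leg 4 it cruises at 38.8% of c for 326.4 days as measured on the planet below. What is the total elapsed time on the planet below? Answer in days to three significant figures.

Leg 1: 221.5 days is already measured on the planet below.
Leg 2: γ = 1/√(1 − 0.1572²) = 1/√0.9753 = 1.013; Δt_2 = 1.013 × 120.3 = 121.8 days.
Leg 3: 368.6 days is already measured on the planet below.
Leg 4: 326.4 days is already measured on the planet below.
Total: 221.5 + 121.8 + 368.6 + 326.4 days.

Δt = 1040 days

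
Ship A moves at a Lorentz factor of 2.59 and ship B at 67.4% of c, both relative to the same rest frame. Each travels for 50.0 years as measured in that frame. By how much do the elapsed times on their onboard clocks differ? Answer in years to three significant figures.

|τ_A − τ_B| = 17.6 years

A: γ = 2.59; τ_A = 50.0/2.590 = 19.31 years.
B: β = 0.674; γ = 1/√(1 − 0.674²) = 1/√0.5457 = 1.354; τ_B = 50.0/1.354 = 36.94 years.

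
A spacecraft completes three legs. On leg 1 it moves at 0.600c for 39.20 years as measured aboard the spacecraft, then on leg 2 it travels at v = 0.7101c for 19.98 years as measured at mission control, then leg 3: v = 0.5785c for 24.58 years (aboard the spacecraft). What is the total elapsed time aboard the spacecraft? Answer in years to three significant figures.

Leg 1: 39.20 years is already measured aboard the spacecraft.
Leg 2: γ = 1/√(1 − 0.7101²) = 1/√0.4958 = 1.420; τ_2 = 19.98/1.420 = 14.07 years.
Leg 3: 24.58 years is already measured aboard the spacecraft.
Total: 39.20 + 14.07 + 24.58 years.

τ = 77.8 years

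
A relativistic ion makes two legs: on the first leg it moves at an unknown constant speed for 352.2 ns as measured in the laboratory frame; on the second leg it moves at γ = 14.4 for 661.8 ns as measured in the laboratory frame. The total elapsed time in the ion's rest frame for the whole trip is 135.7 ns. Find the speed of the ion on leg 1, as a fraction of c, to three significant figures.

Leg 1: speed unknown; τ_1 = 352.2/γ_1.
Leg 2: γ = 14.4; τ_2 = 661.8/14.40 = 45.96 ns.
Total proper time: τ_1 + 45.96 = 135.7, so τ_1 = 135.7 − 45.96 = 89.74 ns.
γ_1 = 352.2/89.74 = 3.925; β = √(1 − 1/γ²) = √0.9351.

β = 0.967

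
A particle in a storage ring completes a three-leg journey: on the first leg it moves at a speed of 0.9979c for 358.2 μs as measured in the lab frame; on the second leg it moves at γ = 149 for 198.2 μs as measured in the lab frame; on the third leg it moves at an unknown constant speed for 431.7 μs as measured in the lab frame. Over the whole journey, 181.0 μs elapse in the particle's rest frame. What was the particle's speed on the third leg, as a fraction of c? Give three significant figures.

Leg 1: γ = 1/√(1 − 0.9979²) = 1/√0.004196 = 15.44; τ_1 = 358.2/15.44 = 23.20 μs.
Leg 2: γ = 149; τ_2 = 198.2/149.0 = 1.330 μs.
Leg 3: speed unknown; τ_3 = 431.7/γ_3.
Total proper time: 23.20 + 1.330 + τ_3 = 181.0, so τ_3 = 181.0 − 24.53 = 156.5 μs.
γ_3 = 431.7/156.5 = 2.759; β = √(1 − 1/γ²) = √0.8686.

β = 0.932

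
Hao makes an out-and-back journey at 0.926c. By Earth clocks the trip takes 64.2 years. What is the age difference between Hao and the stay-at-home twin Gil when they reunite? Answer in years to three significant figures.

Δt − τ = 40.0 years

γ = 1/√(1 − 0.926²) = 1/√0.1425 = 2.649
Hao's elapsed proper time: τ = 64.2/2.649 = 24.24 years.
Age gap = Δt − τ = 64.2 − 24.24 years.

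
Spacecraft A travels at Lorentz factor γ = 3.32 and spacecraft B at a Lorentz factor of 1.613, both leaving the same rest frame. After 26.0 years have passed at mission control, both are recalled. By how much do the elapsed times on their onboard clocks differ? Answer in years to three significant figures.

A: γ = 3.32; τ_A = 26.0/3.320 = 7.831 years.
B: γ = 1.613; τ_B = 26.0/1.613 = 16.12 years.

|τ_A − τ_B| = 8.29 years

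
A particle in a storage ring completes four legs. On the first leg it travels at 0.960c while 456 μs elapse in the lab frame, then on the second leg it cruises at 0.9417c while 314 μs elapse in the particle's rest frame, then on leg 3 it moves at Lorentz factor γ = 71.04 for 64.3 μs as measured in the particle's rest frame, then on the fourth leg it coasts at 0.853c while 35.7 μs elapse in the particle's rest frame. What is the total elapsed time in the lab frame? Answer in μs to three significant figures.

Leg 1: 456 μs is already measured in the lab frame.
Leg 2: γ = 1/√(1 − 0.9417²) = 1/√0.1132 = 2.972; Δt_2 = 2.972 × 314 = 933.3 μs.
Leg 3: γ = 71.04; Δt_3 = 71.04 × 64.3 = 4568 μs.
Leg 4: γ = 1/√(1 − 0.853²) = 1/√0.2724 = 1.916; Δt_4 = 1.916 × 35.7 = 68.40 μs.
Total: 456.0 + 933.3 + 4568 + 68.40 μs.

Δt = 6030 μs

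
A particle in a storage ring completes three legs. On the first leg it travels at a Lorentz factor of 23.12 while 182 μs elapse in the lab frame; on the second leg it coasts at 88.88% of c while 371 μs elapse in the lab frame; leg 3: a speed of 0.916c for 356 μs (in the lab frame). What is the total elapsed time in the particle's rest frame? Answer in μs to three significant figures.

Leg 1: γ = 23.12; τ_1 = 182/23.12 = 7.872 μs.
Leg 2: β = 0.8888; γ = 1/√(1 − 0.8888²) = 1/√0.2100 = 2.182; τ_2 = 371/2.182 = 170.0 μs.
Leg 3: γ = 1/√(1 − 0.916²) = 1/√0.1609 = 2.493; τ_3 = 356/2.493 = 142.8 μs.
Total: 7.872 + 170.0 + 142.8 μs.

τ = 321 μs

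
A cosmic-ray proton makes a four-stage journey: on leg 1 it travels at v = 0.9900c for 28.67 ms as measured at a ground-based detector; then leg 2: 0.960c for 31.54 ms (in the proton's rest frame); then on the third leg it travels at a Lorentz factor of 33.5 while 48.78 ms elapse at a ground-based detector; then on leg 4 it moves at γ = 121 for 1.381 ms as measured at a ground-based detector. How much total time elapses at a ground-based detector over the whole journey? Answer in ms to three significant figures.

Leg 1: 28.67 ms is already measured at a ground-based detector.
Leg 2: γ = 1/√(1 − 0.960²) = 25/7 ≈ 3.571; Δt_2 = 3.571 × 31.54 = 112.6 ms.
Leg 3: 48.78 ms is already measured at a ground-based detector.
Leg 4: 1.381 ms is already measured at a ground-based detector.
Total: 28.67 + 112.6 + 48.78 + 1.381 ms.

Δt = 191 ms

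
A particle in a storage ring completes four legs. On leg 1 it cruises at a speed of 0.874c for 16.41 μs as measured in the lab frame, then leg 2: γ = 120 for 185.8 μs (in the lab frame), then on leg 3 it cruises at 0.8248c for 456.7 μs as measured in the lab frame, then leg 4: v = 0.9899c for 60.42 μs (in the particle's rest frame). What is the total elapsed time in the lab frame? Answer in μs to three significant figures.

Δt = 1090 μs

Leg 1: 16.41 μs is already measured in the lab frame.
Leg 2: 185.8 μs is already measured in the lab frame.
Leg 3: 456.7 μs is already measured in the lab frame.
Leg 4: γ = 1/√(1 − 0.9899²) = 1/√0.02010 = 7.054; Δt_4 = 7.054 × 60.42 = 426.2 μs.
Total: 16.41 + 185.8 + 456.7 + 426.2 μs.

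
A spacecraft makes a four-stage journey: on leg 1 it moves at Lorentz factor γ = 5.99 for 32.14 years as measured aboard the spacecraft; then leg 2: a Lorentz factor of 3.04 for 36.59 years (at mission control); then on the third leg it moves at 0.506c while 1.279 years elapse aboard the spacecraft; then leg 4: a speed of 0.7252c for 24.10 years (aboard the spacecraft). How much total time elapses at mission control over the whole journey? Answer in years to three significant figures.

Leg 1: γ = 5.99; Δt_1 = 5.990 × 32.14 = 192.5 years.
Leg 2: 36.59 years is already measured at mission control.
Leg 3: γ = 1/√(1 − 0.506²) = 1/√0.7440 = 1.159; Δt_3 = 1.159 × 1.279 = 1.483 years.
Leg 4: γ = 1/√(1 − 0.7252²) = 1/√0.4741 = 1.452; Δt_4 = 1.452 × 24.10 = 35.00 years.
Total: 192.5 + 36.59 + 1.483 + 35.00 years.

Δt = 266 years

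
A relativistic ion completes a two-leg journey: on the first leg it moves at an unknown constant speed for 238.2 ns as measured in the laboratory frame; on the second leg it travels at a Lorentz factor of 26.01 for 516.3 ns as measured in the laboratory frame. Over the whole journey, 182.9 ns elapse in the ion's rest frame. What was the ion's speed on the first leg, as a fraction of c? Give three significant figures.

β = 0.729

Leg 1: speed unknown; τ_1 = 238.2/γ_1.
Leg 2: γ = 26.01; τ_2 = 516.3/26.01 = 19.85 ns.
Total proper time: τ_1 + 19.85 = 182.9, so τ_1 = 182.9 − 19.85 = 163.0 ns.
γ_1 = 238.2/163.0 = 1.461; β = √(1 − 1/γ²) = √0.5314.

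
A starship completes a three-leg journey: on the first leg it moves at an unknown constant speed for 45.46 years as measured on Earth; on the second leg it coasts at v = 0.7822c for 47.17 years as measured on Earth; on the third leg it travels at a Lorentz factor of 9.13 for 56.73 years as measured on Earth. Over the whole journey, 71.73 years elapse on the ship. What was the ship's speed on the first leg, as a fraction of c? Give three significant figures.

β = 0.607

Leg 1: speed unknown; τ_1 = 45.46/γ_1.
Leg 2: γ = 1/√(1 − 0.7822²) = 1/√0.3882 = 1.605; τ_2 = 47.17/1.605 = 29.39 years.
Leg 3: γ = 9.13; τ_3 = 56.73/9.130 = 6.214 years.
Total proper time: τ_1 + 29.39 + 6.214 = 71.73, so τ_1 = 71.73 − 35.60 = 36.13 years.
γ_1 = 45.46/36.13 = 1.258; β = √(1 − 1/γ²) = √0.3684.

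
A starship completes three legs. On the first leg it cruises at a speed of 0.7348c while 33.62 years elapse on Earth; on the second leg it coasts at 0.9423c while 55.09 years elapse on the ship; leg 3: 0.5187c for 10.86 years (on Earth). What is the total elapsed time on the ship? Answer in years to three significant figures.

Leg 1: γ = 1/√(1 − 0.7348²) = 1/√0.4601 = 1.474; τ_1 = 33.62/1.474 = 22.80 years.
Leg 2: 55.09 years is already measured on the ship.
Leg 3: γ = 1/√(1 − 0.5187²) = 1/√0.7310 = 1.170; τ_3 = 10.86/1.170 = 9.285 years.
Total: 22.80 + 55.09 + 9.285 years.

τ = 87.2 years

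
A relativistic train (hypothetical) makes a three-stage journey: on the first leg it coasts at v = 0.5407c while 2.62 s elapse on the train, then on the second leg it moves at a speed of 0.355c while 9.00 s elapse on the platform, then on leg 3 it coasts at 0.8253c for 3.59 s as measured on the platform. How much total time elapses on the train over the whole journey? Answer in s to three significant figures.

Leg 1: 2.62 s is already measured on the train.
Leg 2: γ = 1/√(1 − 0.355²) = 1/√0.8740 = 1.070; τ_2 = 9.00/1.070 = 8.414 s.
Leg 3: γ = 1/√(1 − 0.8253²) = 1/√0.3189 = 1.771; τ_3 = 3.59/1.771 = 2.027 s.
Total: 2.620 + 8.414 + 2.027 s.

τ = 13.1 s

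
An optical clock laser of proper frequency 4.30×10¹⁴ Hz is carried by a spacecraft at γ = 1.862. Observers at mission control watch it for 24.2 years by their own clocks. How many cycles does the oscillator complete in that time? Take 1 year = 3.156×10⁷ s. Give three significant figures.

N = 1.76×10²³

γ = 1.862
During 24.2 years of lab time, the oscillator's proper time advances by τ = Δt/γ = 24.2/1.862 = 13.00 years = 4.102×10⁸ s.
N = f × τ = 4.30×10¹⁴ × 4.102×10⁸ = 1.764×10²³.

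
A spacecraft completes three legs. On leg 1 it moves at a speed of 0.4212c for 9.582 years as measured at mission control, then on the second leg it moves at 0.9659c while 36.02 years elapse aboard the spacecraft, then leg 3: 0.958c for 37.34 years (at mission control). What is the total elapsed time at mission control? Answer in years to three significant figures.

Δt = 186 years

Leg 1: 9.582 years is already measured at mission control.
Leg 2: γ = 1/√(1 − 0.9659²) = 1/√0.06704 = 3.862; Δt_2 = 3.862 × 36.02 = 139.1 years.
Leg 3: 37.34 years is already measured at mission control.
Total: 9.582 + 139.1 + 37.34 years.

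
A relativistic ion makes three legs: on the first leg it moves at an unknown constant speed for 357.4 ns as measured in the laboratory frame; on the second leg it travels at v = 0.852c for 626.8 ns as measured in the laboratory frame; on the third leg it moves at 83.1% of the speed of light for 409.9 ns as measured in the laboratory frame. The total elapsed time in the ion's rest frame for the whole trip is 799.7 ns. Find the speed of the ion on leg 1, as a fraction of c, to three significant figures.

Leg 1: speed unknown; τ_1 = 357.4/γ_1.
Leg 2: γ = 1/√(1 − 0.852²) = 1/√0.2741 = 1.910; τ_2 = 626.8/1.910 = 328.2 ns.
Leg 3: β = 0.831; γ = 1/√(1 − 0.831²) = 1/√0.3094 = 1.798; τ_3 = 409.9/1.798 = 228.0 ns.
Total proper time: τ_1 + 328.2 + 228.0 = 799.7, so τ_1 = 799.7 − 556.2 = 243.5 ns.
γ_1 = 357.4/243.5 = 1.468; β = √(1 − 1/γ²) = √0.5357.

β = 0.732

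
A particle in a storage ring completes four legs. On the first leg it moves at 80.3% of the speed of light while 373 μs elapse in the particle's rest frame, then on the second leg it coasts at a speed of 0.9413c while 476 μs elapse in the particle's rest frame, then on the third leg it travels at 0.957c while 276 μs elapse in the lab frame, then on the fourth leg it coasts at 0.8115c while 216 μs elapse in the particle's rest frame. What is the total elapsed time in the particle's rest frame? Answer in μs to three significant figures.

τ = 1150 μs

Leg 1: 373 μs is already measured in the particle's rest frame.
Leg 2: 476 μs is already measured in the particle's rest frame.
Leg 3: γ = 1/√(1 − 0.957²) = 1/√0.08415 = 3.447; τ_3 = 276/3.447 = 80.06 μs.
Leg 4: 216 μs is already measured in the particle's rest frame.
Total: 373.0 + 476.0 + 80.06 + 216.0 μs.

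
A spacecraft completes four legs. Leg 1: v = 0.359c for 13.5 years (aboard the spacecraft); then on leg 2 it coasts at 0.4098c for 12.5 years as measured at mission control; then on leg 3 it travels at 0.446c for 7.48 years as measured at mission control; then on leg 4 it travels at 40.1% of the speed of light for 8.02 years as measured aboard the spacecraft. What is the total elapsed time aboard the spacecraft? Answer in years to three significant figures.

Leg 1: 13.5 years is already measured aboard the spacecraft.
Leg 2: γ = 1/√(1 − 0.4098²) = 1/√0.8321 = 1.096; τ_2 = 12.5/1.096 = 11.40 years.
Leg 3: γ = 1/√(1 − 0.446²) = 1/√0.8011 = 1.117; τ_3 = 7.48/1.117 = 6.695 years.
Leg 4: 8.02 years is already measured aboard the spacecraft.
Total: 13.50 + 11.40 + 6.695 + 8.020 years.

τ = 39.6 years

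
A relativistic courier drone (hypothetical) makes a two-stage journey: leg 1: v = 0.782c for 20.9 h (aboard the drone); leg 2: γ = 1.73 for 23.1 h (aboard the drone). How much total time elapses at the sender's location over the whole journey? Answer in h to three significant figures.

Δt = 73.5 h

Leg 1: γ = 1/√(1 − 0.782²) = 1/√0.3885 = 1.604; Δt_1 = 1.604 × 20.9 = 33.53 h.
Leg 2: γ = 1.73; Δt_2 = 1.730 × 23.1 = 39.96 h.
Total: 33.53 + 39.96 h.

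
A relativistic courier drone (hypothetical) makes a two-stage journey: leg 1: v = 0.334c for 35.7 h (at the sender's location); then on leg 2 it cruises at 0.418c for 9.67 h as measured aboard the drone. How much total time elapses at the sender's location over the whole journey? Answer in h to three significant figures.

Δt = 46.3 h

Leg 1: 35.7 h is already measured at the sender's location.
Leg 2: γ = 1/√(1 − 0.418²) = 1/√0.8253 = 1.101; Δt_2 = 1.101 × 9.67 = 10.64 h.
Total: 35.70 + 10.64 h.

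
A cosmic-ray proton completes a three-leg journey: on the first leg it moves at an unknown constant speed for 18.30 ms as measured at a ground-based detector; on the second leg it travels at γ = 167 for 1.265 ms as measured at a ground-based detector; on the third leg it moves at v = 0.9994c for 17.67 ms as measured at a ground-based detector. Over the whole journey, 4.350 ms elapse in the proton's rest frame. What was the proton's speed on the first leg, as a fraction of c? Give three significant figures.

β = 0.979

Leg 1: speed unknown; τ_1 = 18.30/γ_1.
Leg 2: γ = 167; τ_2 = 1.265/167.0 = 0.007575 ms.
Leg 3: γ = 1/√(1 − 0.9994²) = 1/√0.001200 = 28.87; τ_3 = 17.67/28.87 = 0.6120 ms.
Total proper time: τ_1 + 0.007575 + 0.6120 = 4.350, so τ_1 = 4.350 − 0.6196 = 3.730 ms.
γ_1 = 18.30/3.730 = 4.906; β = √(1 − 1/γ²) = √0.9584.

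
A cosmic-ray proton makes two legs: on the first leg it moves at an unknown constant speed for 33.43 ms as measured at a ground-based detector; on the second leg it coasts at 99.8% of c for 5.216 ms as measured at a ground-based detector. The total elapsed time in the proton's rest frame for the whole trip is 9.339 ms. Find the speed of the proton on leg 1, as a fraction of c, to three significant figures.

Leg 1: speed unknown; τ_1 = 33.43/γ_1.
Leg 2: β = 0.998; γ = 1/√(1 − 0.998²) = 1/√0.003996 = 15.82; τ_2 = 5.216/15.82 = 0.3297 ms.
Total proper time: τ_1 + 0.3297 = 9.339, so τ_1 = 9.339 − 0.3297 = 9.009 ms.
γ_1 = 33.43/9.009 = 3.711; β = √(1 − 1/γ²) = √0.9274.

β = 0.963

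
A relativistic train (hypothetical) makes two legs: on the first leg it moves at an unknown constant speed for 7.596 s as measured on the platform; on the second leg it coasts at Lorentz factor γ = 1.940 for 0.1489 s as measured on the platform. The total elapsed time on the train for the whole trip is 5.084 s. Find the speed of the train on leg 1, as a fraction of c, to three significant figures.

Leg 1: speed unknown; τ_1 = 7.596/γ_1.
Leg 2: γ = 1.940; τ_2 = 0.1489/1.940 = 0.07675 s.
Total proper time: τ_1 + 0.07675 = 5.084, so τ_1 = 5.084 − 0.07675 = 5.007 s.
γ_1 = 7.596/5.007 = 1.517; β = √(1 − 1/γ²) = √0.5655.

β = 0.752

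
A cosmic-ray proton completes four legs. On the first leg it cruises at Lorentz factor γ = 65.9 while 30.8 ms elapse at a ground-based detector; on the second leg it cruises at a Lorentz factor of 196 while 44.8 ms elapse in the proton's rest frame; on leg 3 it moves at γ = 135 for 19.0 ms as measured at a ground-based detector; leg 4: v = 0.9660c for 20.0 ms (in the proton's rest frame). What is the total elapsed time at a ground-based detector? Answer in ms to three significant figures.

Δt = 8910 ms

Leg 1: 30.8 ms is already measured at a ground-based detector.
Leg 2: γ = 196; Δt_2 = 196.0 × 44.8 = 8781 ms.
Leg 3: 19.0 ms is already measured at a ground-based detector.
Leg 4: γ = 1/√(1 − 0.9660²) = 1/√0.06684 = 3.868; Δt_4 = 3.868 × 20.0 = 77.36 ms.
Total: 30.80 + 8781 + 19.00 + 77.36 ms.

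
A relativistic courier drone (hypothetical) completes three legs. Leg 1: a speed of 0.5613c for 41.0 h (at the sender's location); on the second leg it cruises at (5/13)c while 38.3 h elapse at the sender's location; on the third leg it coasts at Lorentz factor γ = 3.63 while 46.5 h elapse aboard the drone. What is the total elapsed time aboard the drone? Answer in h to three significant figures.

τ = 116 h

Leg 1: γ = 1/√(1 − 0.5613²) = 1/√0.6849 = 1.208; τ_1 = 41.0/1.208 = 33.93 h.
Leg 2: γ = 1/√(1 − (5/13)²) = 13/12 ≈ 1.083; τ_2 = 38.3/1.083 = 35.35 h.
Leg 3: 46.5 h is already measured aboard the drone.
Total: 33.93 + 35.35 + 46.50 h.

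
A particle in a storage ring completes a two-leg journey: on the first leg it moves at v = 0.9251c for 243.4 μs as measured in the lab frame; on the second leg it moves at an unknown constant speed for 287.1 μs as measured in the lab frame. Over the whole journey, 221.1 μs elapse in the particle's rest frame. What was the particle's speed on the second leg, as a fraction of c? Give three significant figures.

Leg 1: γ = 1/√(1 − 0.9251²) = 1/√0.1442 = 2.633; τ_1 = 243.4/2.633 = 92.42 μs.
Leg 2: speed unknown; τ_2 = 287.1/γ_2.
Total proper time: 92.42 + τ_2 = 221.1, so τ_2 = 221.1 − 92.42 = 128.7 μs.
γ_2 = 287.1/128.7 = 2.231; β = √(1 − 1/γ²) = √0.7991.

β = 0.894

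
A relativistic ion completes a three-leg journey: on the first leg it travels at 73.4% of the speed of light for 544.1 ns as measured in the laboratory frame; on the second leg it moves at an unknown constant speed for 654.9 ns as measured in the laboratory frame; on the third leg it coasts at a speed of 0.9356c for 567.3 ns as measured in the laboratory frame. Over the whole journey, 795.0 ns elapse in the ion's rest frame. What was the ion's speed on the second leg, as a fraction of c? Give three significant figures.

Leg 1: β = 0.734; γ = 1/√(1 − 0.734²) = 1/√0.4612 = 1.472; τ_1 = 544.1/1.472 = 369.5 ns.
Leg 2: speed unknown; τ_2 = 654.9/γ_2.
Leg 3: γ = 1/√(1 − 0.9356²) = 1/√0.1247 = 2.832; τ_3 = 567.3/2.832 = 200.3 ns.
Total proper time: 369.5 + τ_2 + 200.3 = 795.0, so τ_2 = 795.0 − 569.8 = 225.2 ns.
γ_2 = 654.9/225.2 = 2.908; β = √(1 − 1/γ²) = √0.8818.

β = 0.939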